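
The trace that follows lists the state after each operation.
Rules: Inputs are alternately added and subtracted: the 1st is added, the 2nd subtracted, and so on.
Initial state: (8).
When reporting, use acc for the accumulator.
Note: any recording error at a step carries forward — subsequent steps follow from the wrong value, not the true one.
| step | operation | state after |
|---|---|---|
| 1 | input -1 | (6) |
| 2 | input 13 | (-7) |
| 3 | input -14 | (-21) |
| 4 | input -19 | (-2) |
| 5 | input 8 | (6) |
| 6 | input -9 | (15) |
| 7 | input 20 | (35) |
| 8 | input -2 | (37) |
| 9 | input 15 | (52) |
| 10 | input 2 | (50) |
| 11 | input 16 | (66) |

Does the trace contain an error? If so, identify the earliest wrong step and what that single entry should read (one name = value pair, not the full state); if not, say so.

step 1: acc = 8 + -1 = 7 -> this is not what the trace shows
That makes step 1 the first incorrect line — acc = 7 is what it should show.

step 1, acc = 7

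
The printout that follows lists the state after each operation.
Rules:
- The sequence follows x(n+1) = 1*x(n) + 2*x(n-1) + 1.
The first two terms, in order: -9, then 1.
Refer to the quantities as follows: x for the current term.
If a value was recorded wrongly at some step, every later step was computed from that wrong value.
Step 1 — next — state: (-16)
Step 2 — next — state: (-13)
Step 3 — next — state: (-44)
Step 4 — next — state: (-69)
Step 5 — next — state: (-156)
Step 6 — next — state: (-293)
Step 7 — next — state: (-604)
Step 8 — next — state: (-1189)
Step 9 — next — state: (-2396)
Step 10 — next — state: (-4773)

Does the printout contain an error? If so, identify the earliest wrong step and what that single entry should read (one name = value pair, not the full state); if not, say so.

no error

Step 1: x = 1*(1) + (2)*(-9) + (1) = -16 — no discrepancy.
Step 2: x = 1*(-16) + (2)*(1) + (1) = -13 — in agreement.
Step 3: x = 1*(-13) + (2)*(-16) + (1) = -44 — checks out.
Step 4: x = 1*(-44) + (2)*(-13) + (1) = -69 — consistent with the printout.
Step 5: x = 1*(-69) + (2)*(-44) + (1) = -156 — verified.
Step 6: x = 1*(-156) + (2)*(-69) + (1) = -293 — agrees with the printout.
Step 7: x = 1*(-293) + (2)*(-156) + (1) = -604 — exactly as logged.
Step 8: x = 1*(-604) + (2)*(-293) + (1) = -1189 — checks out.
Step 9: x = 1*(-1189) + (2)*(-604) + (1) = -2396 — no discrepancy.
Step 10: x = 1*(-2396) + (2)*(-1189) + (1) = -4773 — confirmed correct.
All steps check out; nothing to correct.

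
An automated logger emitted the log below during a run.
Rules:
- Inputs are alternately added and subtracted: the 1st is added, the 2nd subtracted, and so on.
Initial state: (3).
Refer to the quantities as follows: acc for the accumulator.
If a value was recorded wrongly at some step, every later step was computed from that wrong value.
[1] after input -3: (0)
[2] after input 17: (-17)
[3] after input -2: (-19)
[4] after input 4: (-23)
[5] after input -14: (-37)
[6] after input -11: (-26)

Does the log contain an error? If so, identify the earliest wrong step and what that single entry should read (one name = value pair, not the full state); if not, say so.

no error

1. acc = 3 + -3 = 0 (in agreement)
2. acc = 0 - 17 = -17 (matches)
3. acc = -17 + -2 = -19 (matches)
4. acc = -19 - 4 = -23 (verified)
5. acc = -23 + -14 = -37 (agrees with the log)
6. acc = -37 - -11 = -26 (verified)
The whole run recomputes cleanly — no discrepancies.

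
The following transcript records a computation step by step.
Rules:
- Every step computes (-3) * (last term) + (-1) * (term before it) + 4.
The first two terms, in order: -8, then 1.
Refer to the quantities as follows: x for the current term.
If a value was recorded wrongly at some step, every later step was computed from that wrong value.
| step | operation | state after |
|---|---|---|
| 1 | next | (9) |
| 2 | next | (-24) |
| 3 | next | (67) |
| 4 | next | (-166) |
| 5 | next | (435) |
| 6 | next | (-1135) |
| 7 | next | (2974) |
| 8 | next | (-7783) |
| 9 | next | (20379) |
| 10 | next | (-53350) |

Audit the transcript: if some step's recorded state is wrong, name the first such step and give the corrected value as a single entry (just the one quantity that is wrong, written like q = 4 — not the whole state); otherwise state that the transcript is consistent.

Step 1: x = -3*(1) + (-1)*(-8) + (4) = 9 — consistent with the transcript.
Step 2: x = -3*(9) + (-1)*(1) + (4) = -24 — agrees with the transcript.
Step 3: x = -3*(-24) + (-1)*(9) + (4) = 67 — in agreement.
Step 4: x = -3*(67) + (-1)*(-24) + (4) = -173 — not what was recorded.
The audit stops at step 4: the recorded entry is wrong and should be x = -173.

step 4, x = -173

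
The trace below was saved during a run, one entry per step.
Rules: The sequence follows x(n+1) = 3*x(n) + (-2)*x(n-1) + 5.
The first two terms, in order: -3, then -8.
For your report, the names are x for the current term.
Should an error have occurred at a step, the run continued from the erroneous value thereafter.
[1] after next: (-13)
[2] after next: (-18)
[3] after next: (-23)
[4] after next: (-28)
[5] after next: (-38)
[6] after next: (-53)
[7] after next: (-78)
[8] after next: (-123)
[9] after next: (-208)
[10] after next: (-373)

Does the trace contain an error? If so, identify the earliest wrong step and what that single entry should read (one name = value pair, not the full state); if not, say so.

step 5, x = -33

step 1: x = 3*(-8) + (-2)*(-3) + (5) = -13 -> no discrepancy
step 2: x = 3*(-13) + (-2)*(-8) + (5) = -18 -> consistent with the trace
step 3: x = 3*(-18) + (-2)*(-13) + (5) = -23 -> consistent with the trace
step 4: x = 3*(-23) + (-2)*(-18) + (5) = -28 -> agrees with the trace
step 5: x = 3*(-28) + (-2)*(-23) + (5) = -33 -> the trace has a different value
The earliest wrong entry is at step 5: it should read x = -33.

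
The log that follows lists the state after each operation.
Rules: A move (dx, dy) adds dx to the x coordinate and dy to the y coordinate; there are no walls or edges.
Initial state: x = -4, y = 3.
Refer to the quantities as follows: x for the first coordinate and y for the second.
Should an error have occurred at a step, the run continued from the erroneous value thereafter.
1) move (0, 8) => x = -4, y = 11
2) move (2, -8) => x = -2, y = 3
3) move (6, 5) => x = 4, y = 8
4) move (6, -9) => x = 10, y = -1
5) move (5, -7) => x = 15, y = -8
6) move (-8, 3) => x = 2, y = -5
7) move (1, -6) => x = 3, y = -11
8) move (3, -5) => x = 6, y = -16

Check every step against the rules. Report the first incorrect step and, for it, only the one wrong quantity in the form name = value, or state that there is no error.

step 1: x = -4 + (0) = -4, y = 3 + (8) = 11 -> checks out
step 2: x = -4 + (2) = -2, y = 11 + (-8) = 3 -> checks out
step 3: x = -2 + (6) = 4, y = 3 + (5) = 8 -> verified
step 4: x = 4 + (6) = 10, y = 8 + (-9) = -1 -> consistent with the log
step 5: x = 10 + (5) = 15, y = -1 + (-7) = -8 -> agrees with the log
step 6: x = 15 + (-8) = 7, y = -8 + (3) = -5 -> this is not what the log shows
So the first discrepancy is step 6, where the right value is x = 7.

step 6, x = 7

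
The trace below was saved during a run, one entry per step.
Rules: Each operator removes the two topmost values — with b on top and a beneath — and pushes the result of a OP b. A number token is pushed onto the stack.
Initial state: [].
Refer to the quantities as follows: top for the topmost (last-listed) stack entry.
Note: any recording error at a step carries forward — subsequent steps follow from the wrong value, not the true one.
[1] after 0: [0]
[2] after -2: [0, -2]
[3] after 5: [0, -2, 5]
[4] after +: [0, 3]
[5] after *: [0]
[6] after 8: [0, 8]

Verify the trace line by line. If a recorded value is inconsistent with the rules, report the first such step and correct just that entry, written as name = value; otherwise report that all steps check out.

no error

Step 1: push 0: top = 0 — in agreement.
Step 2: push -2: top = -2 — verified.
Step 3: push 5: top = 5 — verified.
Step 4: -2 + 5 = 3 — in agreement.
Step 5: 0 * 3 = 0 — matches.
Step 6: push 8: top = 8 — no discrepancy.
All entries verified; no error found.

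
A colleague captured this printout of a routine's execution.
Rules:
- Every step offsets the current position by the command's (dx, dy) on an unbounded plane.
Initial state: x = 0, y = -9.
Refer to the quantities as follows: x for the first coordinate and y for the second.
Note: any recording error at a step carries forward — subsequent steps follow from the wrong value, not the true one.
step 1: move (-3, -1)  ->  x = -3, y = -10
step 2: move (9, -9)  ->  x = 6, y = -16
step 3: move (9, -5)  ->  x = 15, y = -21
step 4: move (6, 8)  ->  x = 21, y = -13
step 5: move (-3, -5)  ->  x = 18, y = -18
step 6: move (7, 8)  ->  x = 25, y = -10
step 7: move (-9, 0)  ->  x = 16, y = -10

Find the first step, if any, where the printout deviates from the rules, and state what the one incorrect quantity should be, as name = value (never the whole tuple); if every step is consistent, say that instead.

step 2, y = -19

Step 1: x = 0 + (-3) = -3, y = -9 + (-1) = -10 — consistent with the printout.
Step 2: x = -3 + (9) = 6, y = -10 + (-9) = -19 — the recorded entry deviates here.
Step 2 is the first one off; corrected, y = -19.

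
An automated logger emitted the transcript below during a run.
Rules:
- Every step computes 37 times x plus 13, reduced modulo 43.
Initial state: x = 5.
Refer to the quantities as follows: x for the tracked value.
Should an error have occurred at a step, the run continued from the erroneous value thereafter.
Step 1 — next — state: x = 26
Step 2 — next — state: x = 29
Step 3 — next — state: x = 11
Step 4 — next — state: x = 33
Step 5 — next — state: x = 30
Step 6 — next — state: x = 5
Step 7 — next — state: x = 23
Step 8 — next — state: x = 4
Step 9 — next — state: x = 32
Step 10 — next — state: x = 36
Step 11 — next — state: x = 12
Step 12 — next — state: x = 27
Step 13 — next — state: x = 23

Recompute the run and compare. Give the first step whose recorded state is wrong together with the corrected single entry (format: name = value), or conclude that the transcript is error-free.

step 1: x = (37*5 + 13) mod 43 = 26 -> agrees with the transcript
step 2: x = (37*26 + 13) mod 43 = 29 -> confirmed correct
step 3: x = (37*29 + 13) mod 43 = 11 -> verified
step 4: x = (37*11 + 13) mod 43 = 33 -> agrees with the transcript
step 5: x = (37*33 + 13) mod 43 = 30 -> confirmed correct
step 6: x = (37*30 + 13) mod 43 = 5 -> same as recorded
step 7: x = (37*5 + 13) mod 43 = 26 -> this is not what the transcript shows
So the first discrepancy is step 7, where the right value is x = 26.

step 7, x = 26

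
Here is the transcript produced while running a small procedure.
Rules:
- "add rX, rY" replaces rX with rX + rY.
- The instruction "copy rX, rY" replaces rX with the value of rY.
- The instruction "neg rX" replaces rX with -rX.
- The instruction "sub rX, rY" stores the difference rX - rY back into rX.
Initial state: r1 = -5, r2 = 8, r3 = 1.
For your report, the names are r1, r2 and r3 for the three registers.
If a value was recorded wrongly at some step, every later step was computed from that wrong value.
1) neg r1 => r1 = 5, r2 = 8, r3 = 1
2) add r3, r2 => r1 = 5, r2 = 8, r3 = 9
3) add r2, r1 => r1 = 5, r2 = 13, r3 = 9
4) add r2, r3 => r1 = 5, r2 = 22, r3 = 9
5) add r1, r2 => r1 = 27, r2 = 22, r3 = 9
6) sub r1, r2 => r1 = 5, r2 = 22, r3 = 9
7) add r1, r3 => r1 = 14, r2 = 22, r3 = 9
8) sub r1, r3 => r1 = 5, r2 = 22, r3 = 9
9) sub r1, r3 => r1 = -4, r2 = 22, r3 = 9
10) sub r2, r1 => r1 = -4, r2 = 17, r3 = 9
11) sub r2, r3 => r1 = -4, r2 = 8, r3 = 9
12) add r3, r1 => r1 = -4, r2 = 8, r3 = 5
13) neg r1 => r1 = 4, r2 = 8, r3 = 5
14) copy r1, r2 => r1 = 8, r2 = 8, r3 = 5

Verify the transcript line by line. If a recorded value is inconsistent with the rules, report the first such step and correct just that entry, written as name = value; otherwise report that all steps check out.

Step 1: r1 = -(-5) = 5 — same as recorded.
Step 2: r3 = 1 + 8 = 9 — no discrepancy.
Step 3: r2 = 8 + 5 = 13 — same as recorded.
Step 4: r2 = 13 + 9 = 22 — agrees with the transcript.
Step 5: r1 = 5 + 22 = 27 — checks out.
Step 6: r1 = 27 - 22 = 5 — same as recorded.
Step 7: r1 = 5 + 9 = 14 — same as recorded.
Step 8: r1 = 14 - 9 = 5 — exactly as logged.
Step 9: r1 = 5 - 9 = -4 — consistent with the transcript.
Step 10: r2 = 22 - -4 = 26 — the recorded entry deviates here.
Step 10 is the first one off; corrected, r2 = 26.

step 10, r2 = 26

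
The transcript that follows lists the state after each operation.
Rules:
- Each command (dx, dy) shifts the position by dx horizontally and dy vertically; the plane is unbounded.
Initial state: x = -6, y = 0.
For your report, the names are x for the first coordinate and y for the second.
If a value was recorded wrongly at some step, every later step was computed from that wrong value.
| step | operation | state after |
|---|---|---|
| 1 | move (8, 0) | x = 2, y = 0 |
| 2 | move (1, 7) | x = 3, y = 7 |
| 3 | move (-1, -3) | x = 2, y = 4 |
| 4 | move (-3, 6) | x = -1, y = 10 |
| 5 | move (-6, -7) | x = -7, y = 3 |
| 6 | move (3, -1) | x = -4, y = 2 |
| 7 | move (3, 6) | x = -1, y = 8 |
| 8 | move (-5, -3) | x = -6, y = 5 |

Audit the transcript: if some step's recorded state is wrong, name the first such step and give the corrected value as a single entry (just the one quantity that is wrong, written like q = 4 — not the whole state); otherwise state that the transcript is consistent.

step 1: x = -6 + (8) = 2, y = 0 + (0) = 0 -> checks out
step 2: x = 2 + (1) = 3, y = 0 + (7) = 7 -> consistent with the transcript
step 3: x = 3 + (-1) = 2, y = 7 + (-3) = 4 -> verified
step 4: x = 2 + (-3) = -1, y = 4 + (6) = 10 -> agrees with the transcript
step 5: x = -1 + (-6) = -7, y = 10 + (-7) = 3 -> checks out
step 6: x = -7 + (3) = -4, y = 3 + (-1) = 2 -> exactly as logged
step 7: x = -4 + (3) = -1, y = 2 + (6) = 8 -> checks out
step 8: x = -1 + (-5) = -6, y = 8 + (-3) = 5 -> exactly as logged
Every step is consistent.

no error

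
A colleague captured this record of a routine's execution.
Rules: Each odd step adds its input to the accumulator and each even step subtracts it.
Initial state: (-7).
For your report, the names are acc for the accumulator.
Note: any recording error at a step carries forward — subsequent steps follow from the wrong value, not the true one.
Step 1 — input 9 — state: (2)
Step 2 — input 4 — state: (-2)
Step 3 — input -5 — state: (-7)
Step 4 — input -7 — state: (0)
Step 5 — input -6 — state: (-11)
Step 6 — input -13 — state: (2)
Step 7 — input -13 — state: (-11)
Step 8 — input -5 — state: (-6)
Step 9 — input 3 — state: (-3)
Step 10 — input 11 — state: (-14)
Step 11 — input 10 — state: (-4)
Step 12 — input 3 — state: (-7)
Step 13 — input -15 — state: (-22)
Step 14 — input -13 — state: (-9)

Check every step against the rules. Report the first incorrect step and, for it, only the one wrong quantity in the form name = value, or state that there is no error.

step 5, acc = -6

Step 1: acc = -7 + 9 = 2 — agrees with the record.
Step 2: acc = 2 - 4 = -2 — consistent with the record.
Step 3: acc = -2 + -5 = -7 — exactly as logged.
Step 4: acc = -7 - -7 = 0 — consistent with the record.
Step 5: acc = 0 + -6 = -6 — first mismatch against the record.
Step 5 is the first one off; corrected, acc = -6.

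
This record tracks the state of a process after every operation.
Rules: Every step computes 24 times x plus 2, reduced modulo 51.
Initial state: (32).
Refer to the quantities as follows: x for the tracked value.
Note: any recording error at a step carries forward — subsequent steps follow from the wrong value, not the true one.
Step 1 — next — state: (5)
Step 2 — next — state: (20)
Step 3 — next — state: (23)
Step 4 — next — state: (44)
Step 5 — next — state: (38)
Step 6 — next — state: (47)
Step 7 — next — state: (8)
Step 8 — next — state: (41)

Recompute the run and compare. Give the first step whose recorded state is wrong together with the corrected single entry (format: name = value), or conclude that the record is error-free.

no error

1. x = (24*32 + 2) mod 51 = 5 (matches)
2. x = (24*5 + 2) mod 51 = 20 (consistent with the record)
3. x = (24*20 + 2) mod 51 = 23 (matches)
4. x = (24*23 + 2) mod 51 = 44 (checks out)
5. x = (24*44 + 2) mod 51 = 38 (checks out)
6. x = (24*38 + 2) mod 51 = 47 (consistent with the record)
7. x = (24*47 + 2) mod 51 = 8 (in agreement)
8. x = (24*8 + 2) mod 51 = 41 (in agreement)
Each recorded entry agrees with the recomputation.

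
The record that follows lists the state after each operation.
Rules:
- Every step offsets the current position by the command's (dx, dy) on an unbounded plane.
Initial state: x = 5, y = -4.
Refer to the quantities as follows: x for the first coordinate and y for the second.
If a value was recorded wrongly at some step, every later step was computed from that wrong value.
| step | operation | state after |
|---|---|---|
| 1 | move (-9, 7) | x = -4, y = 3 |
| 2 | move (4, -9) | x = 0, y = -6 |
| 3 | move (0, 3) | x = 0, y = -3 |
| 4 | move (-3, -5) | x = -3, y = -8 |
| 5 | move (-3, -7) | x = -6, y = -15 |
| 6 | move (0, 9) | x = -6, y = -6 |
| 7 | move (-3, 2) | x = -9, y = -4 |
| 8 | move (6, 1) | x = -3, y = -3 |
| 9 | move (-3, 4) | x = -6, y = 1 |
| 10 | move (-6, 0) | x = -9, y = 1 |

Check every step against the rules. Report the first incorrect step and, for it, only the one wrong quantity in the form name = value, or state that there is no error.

Step 1: x = 5 + (-9) = -4, y = -4 + (7) = 3 — no discrepancy.
Step 2: x = -4 + (4) = 0, y = 3 + (-9) = -6 — agrees with the record.
Step 3: x = 0 + (0) = 0, y = -6 + (3) = -3 — in agreement.
Step 4: x = 0 + (-3) = -3, y = -3 + (-5) = -8 — checks out.
Step 5: x = -3 + (-3) = -6, y = -8 + (-7) = -15 — agrees with the record.
Step 6: x = -6 + (0) = -6, y = -15 + (9) = -6 — consistent with the record.
Step 7: x = -6 + (-3) = -9, y = -6 + (2) = -4 — exactly as logged.
Step 8: x = -9 + (6) = -3, y = -4 + (1) = -3 — verified.
Step 9: x = -3 + (-3) = -6, y = -3 + (4) = 1 — in agreement.
Step 10: x = -6 + (-6) = -12, y = 1 + (0) = 1 — not what was recorded.
First deviation found at step 10; the corrected entry is x = -12.

step 10, x = -12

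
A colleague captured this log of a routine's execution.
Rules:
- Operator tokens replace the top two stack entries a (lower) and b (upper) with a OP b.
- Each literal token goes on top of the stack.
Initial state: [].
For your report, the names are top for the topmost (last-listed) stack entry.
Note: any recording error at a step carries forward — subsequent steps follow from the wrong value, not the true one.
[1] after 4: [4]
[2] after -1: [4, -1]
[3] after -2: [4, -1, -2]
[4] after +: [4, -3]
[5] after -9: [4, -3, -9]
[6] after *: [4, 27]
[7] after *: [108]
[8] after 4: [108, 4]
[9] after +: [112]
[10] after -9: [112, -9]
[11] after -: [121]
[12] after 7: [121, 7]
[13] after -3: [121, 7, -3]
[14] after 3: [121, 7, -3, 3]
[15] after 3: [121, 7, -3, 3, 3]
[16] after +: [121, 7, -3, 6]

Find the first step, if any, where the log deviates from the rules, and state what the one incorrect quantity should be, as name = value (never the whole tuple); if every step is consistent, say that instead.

no error

Step 1: push 4: top = 4 — exactly as logged.
Step 2: push -1: top = -1 — same as recorded.
Step 3: push -2: top = -2 — exactly as logged.
Step 4: -1 + -2 = -3 — checks out.
Step 5: push -9: top = -9 — confirmed correct.
Step 6: -3 * -9 = 27 — exactly as logged.
Step 7: 4 * 27 = 108 — consistent with the log.
Step 8: push 4: top = 4 — verified.
Step 9: 108 + 4 = 112 — verified.
Step 10: push -9: top = -9 — agrees with the log.
Step 11: 112 - -9 = 121 — exactly as logged.
Step 12: push 7: top = 7 — checks out.
Step 13: push -3: top = -3 — confirmed correct.
Step 14: push 3: top = 3 — agrees with the log.
Step 15: push 3: top = 3 — matches.
Step 16: 3 + 3 = 6 — consistent with the log.
Nothing is out of place; the run is error-free.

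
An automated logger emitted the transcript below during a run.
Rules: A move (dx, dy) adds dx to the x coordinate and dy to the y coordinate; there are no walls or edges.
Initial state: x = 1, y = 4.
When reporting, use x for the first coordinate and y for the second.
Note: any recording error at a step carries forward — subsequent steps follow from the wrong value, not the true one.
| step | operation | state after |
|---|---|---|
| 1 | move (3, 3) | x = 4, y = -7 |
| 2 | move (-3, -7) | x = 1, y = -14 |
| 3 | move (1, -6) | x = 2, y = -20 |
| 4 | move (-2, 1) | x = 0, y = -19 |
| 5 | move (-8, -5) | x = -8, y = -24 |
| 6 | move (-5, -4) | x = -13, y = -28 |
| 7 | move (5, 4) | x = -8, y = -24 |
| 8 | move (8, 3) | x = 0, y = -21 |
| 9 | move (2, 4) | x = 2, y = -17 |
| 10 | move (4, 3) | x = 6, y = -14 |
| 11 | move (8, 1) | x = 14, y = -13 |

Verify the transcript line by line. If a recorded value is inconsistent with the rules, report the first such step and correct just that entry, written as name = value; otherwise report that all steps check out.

step 1, y = 7

Recomputing the run from the initial state:
step 1: x = 4, y = 7
step 2: x = 1, y = 0
step 3: x = 2, y = -6
step 4: x = 0, y = -5
step 5: x = -8, y = -10
step 6: x = -13, y = -14
step 7: x = -8, y = -10
step 8: x = 0, y = -7
step 9: x = 2, y = -3
step 10: x = 6, y = 0
step 11: x = 14, y = 1
The first disagreement with the transcript is at step 1, where the value should be y = 7.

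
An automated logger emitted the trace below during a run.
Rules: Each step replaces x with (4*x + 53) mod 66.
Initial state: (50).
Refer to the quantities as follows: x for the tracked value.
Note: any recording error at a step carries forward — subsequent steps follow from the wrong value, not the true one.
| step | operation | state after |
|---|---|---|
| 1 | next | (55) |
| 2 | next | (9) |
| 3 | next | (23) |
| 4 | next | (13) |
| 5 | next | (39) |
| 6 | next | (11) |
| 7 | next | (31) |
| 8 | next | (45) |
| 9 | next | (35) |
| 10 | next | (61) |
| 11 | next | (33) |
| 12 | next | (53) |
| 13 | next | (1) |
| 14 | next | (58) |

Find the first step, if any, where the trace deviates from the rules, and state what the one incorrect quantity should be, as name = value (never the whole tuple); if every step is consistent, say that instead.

step 14, x = 57

Recomputing the run from the initial state:
step 1: x = 55
step 2: x = 9
step 3: x = 23
step 4: x = 13
step 5: x = 39
step 6: x = 11
step 7: x = 31
step 8: x = 45
step 9: x = 35
step 10: x = 61
step 11: x = 33
step 12: x = 53
step 13: x = 1
step 14: x = 57
The first disagreement with the trace is at step 14, where the value should be x = 57.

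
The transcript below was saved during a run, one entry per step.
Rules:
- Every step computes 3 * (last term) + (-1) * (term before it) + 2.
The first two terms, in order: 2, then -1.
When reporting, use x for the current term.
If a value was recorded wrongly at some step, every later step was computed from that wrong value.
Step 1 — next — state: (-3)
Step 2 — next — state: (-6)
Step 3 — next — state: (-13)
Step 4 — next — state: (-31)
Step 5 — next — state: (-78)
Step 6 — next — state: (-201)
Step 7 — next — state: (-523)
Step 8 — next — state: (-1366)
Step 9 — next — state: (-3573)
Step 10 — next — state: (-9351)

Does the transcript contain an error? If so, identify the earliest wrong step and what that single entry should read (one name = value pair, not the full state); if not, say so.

no error

Step 1: x = 3*(-1) + (-1)*(2) + (2) = -3 — agrees with the transcript.
Step 2: x = 3*(-3) + (-1)*(-1) + (2) = -6 — verified.
Step 3: x = 3*(-6) + (-1)*(-3) + (2) = -13 — exactly as logged.
Step 4: x = 3*(-13) + (-1)*(-6) + (2) = -31 — matches.
Step 5: x = 3*(-31) + (-1)*(-13) + (2) = -78 — exactly as logged.
Step 6: x = 3*(-78) + (-1)*(-31) + (2) = -201 — agrees with the transcript.
Step 7: x = 3*(-201) + (-1)*(-78) + (2) = -523 — same as recorded.
Step 8: x = 3*(-523) + (-1)*(-201) + (2) = -1366 — in agreement.
Step 9: x = 3*(-1366) + (-1)*(-523) + (2) = -3573 — consistent with the transcript.
Step 10: x = 3*(-3573) + (-1)*(-1366) + (2) = -9351 — consistent with the transcript.
No step deviates from the rules.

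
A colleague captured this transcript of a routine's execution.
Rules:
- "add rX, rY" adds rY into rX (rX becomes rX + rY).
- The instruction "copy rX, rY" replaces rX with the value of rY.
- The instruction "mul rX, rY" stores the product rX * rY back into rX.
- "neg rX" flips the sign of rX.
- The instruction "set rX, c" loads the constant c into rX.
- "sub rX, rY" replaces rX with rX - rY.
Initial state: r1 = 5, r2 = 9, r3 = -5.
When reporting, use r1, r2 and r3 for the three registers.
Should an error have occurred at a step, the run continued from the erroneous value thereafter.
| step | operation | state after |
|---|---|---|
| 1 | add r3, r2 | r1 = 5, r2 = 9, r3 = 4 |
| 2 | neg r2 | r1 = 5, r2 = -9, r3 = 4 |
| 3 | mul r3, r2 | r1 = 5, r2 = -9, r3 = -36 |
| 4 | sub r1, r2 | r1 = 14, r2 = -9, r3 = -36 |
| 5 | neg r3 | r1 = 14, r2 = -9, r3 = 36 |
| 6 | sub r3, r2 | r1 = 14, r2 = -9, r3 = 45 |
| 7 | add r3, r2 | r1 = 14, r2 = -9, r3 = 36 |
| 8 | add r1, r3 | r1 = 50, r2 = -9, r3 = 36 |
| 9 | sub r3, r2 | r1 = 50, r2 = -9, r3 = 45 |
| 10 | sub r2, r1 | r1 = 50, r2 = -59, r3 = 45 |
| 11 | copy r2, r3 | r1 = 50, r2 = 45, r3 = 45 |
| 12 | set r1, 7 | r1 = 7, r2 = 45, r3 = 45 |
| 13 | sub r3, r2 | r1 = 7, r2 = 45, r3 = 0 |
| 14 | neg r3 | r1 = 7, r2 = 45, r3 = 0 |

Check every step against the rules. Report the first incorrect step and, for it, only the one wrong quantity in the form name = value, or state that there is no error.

Recomputing the run from the initial state:
step 1: r1 = 5, r2 = 9, r3 = 4
step 2: r1 = 5, r2 = -9, r3 = 4
step 3: r1 = 5, r2 = -9, r3 = -36
step 4: r1 = 14, r2 = -9, r3 = -36
step 5: r1 = 14, r2 = -9, r3 = 36
step 6: r1 = 14, r2 = -9, r3 = 45
step 7: r1 = 14, r2 = -9, r3 = 36
step 8: r1 = 50, r2 = -9, r3 = 36
step 9: r1 = 50, r2 = -9, r3 = 45
step 10: r1 = 50, r2 = -59, r3 = 45
step 11: r1 = 50, r2 = 45, r3 = 45
step 12: r1 = 7, r2 = 45, r3 = 45
step 13: r1 = 7, r2 = 45, r3 = 0
step 14: r1 = 7, r2 = 45, r3 = 0
This matches the transcript at every step.

no error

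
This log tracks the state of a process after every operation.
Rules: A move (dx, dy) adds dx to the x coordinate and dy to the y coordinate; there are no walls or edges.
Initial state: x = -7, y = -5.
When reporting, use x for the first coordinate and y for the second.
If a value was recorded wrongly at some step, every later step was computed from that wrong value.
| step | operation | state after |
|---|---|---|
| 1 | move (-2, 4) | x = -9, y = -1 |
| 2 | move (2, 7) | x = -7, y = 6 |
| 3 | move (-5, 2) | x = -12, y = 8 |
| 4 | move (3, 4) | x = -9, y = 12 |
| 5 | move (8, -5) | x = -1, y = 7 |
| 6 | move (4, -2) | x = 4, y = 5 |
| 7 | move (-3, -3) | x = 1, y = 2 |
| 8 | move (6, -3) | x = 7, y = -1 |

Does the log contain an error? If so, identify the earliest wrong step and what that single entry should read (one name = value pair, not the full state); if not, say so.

Recomputing the run from the initial state:
step 1: x = -9, y = -1
step 2: x = -7, y = 6
step 3: x = -12, y = 8
step 4: x = -9, y = 12
step 5: x = -1, y = 7
step 6: x = 3, y = 5
step 7: x = 0, y = 2
step 8: x = 6, y = -1
The first disagreement with the log is at step 6, where the value should be x = 3.

step 6, x = 3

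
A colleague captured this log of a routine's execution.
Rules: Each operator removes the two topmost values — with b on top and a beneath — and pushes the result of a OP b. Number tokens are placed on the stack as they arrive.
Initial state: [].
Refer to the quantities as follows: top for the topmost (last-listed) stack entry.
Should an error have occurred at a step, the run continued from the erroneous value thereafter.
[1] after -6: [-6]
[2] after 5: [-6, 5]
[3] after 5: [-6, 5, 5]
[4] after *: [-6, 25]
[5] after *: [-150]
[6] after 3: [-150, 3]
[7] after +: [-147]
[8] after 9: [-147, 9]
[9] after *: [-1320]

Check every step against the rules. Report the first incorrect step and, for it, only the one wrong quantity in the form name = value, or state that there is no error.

Step 1: push -6: top = -6 — consistent with the log.
Step 2: push 5: top = 5 — matches.
Step 3: push 5: top = 5 — exactly as logged.
Step 4: 5 * 5 = 25 — matches.
Step 5: -6 * 25 = -150 — in agreement.
Step 6: push 3: top = 3 — agrees with the log.
Step 7: -150 + 3 = -147 — matches.
Step 8: push 9: top = 9 — exactly as logged.
Step 9: -147 * 9 = -1323 — the log has a different value.
The earliest wrong entry is at step 9: it should read top = -1323.

step 9, top = -1323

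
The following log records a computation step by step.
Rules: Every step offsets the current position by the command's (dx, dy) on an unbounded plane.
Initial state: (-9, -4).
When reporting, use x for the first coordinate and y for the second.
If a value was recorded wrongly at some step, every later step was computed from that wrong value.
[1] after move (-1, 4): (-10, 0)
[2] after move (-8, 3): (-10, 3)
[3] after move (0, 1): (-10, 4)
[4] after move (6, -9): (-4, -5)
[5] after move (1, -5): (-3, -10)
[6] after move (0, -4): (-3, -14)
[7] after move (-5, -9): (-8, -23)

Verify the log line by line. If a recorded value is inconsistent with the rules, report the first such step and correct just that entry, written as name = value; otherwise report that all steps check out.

Step 1: x = -9 + (-1) = -10, y = -4 + (4) = 0 — agrees with the log.
Step 2: x = -10 + (-8) = -18, y = 0 + (3) = 3 — the recorded entry deviates here.
First incorrect step: 2; the correct value is x = -18.

step 2, x = -18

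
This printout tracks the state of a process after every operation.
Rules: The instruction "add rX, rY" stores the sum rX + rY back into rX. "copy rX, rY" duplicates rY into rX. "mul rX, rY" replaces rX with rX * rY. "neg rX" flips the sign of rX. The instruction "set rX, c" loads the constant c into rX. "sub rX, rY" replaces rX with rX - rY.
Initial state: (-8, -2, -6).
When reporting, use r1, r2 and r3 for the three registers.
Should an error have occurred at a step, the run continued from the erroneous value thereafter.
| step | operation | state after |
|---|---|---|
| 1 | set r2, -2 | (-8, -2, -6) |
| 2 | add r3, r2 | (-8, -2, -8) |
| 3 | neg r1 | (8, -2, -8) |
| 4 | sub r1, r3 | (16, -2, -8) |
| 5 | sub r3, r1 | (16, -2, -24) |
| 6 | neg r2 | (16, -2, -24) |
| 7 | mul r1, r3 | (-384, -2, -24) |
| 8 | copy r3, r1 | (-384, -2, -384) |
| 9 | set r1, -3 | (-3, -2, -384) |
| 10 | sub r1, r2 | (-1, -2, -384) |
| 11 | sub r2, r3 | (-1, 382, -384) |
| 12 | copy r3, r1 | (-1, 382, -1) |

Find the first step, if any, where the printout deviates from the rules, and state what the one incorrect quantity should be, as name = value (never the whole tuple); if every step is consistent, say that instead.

step 6, r2 = 2

Step 1: r2 = -2 — agrees with the printout.
Step 2: r3 = -6 + -2 = -8 — no discrepancy.
Step 3: r1 = -(-8) = 8 — in agreement.
Step 4: r1 = 8 - -8 = 16 — same as recorded.
Step 5: r3 = -8 - 16 = -24 — checks out.
Step 6: r2 = -(-2) = 2 — not what was recorded.
Conclusion: step 6 carries the first error; the entry should be r2 = 2.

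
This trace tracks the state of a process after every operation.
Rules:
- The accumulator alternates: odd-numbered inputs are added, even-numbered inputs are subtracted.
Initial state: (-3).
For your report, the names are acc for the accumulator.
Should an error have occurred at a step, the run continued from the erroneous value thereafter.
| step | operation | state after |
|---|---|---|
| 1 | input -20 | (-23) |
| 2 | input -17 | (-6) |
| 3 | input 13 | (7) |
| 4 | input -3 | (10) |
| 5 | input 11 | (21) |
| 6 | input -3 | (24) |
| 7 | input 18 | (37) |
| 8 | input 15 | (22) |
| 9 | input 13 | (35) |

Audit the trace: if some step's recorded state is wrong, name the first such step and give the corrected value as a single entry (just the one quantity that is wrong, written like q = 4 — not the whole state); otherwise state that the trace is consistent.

step 7, acc = 42

Step 1: acc = -3 + -20 = -23 — consistent with the trace.
Step 2: acc = -23 - -17 = -6 — no discrepancy.
Step 3: acc = -6 + 13 = 7 — no discrepancy.
Step 4: acc = 7 - -3 = 10 — confirmed correct.
Step 5: acc = 10 + 11 = 21 — verified.
Step 6: acc = 21 - -3 = 24 — matches.
Step 7: acc = 24 + 18 = 42 — the entry is off here.
First incorrect step: 7; the correct value is acc = 42.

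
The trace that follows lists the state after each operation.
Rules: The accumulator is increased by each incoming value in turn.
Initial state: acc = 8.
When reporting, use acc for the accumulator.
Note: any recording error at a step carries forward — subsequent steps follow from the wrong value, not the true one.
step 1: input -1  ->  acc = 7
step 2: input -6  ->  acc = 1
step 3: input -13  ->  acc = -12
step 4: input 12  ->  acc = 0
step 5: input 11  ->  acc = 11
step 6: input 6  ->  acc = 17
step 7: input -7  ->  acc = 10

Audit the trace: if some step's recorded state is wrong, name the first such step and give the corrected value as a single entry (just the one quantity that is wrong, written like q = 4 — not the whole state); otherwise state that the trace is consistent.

1. acc = 8 + -1 = 7 (matches)
2. acc = 7 + -6 = 1 (in agreement)
3. acc = 1 + -13 = -12 (verified)
4. acc = -12 + 12 = 0 (agrees with the trace)
5. acc = 0 + 11 = 11 (matches)
6. acc = 11 + 6 = 17 (same as recorded)
7. acc = 17 + -7 = 10 (consistent with the trace)
All steps check out; nothing to correct.

no error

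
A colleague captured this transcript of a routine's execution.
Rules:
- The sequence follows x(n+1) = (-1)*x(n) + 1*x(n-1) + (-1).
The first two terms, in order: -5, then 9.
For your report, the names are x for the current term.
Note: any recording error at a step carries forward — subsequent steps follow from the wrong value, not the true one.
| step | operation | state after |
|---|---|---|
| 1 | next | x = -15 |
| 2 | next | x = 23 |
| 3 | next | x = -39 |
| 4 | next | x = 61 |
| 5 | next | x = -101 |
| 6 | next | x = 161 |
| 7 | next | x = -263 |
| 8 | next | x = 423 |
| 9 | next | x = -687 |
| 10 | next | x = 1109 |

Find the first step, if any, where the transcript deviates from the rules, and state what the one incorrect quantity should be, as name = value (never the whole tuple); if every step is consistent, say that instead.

no error

step 1: x = -1*(9) + (1)*(-5) + (-1) = -15 -> agrees with the transcript
step 2: x = -1*(-15) + (1)*(9) + (-1) = 23 -> verified
step 3: x = -1*(23) + (1)*(-15) + (-1) = -39 -> in agreement
step 4: x = -1*(-39) + (1)*(23) + (-1) = 61 -> consistent with the transcript
step 5: x = -1*(61) + (1)*(-39) + (-1) = -101 -> matches
step 6: x = -1*(-101) + (1)*(61) + (-1) = 161 -> matches
step 7: x = -1*(161) + (1)*(-101) + (-1) = -263 -> checks out
step 8: x = -1*(-263) + (1)*(161) + (-1) = 423 -> no discrepancy
step 9: x = -1*(423) + (1)*(-263) + (-1) = -687 -> same as recorded
step 10: x = -1*(-687) + (1)*(423) + (-1) = 1109 -> verified
The whole run recomputes cleanly — no discrepancies.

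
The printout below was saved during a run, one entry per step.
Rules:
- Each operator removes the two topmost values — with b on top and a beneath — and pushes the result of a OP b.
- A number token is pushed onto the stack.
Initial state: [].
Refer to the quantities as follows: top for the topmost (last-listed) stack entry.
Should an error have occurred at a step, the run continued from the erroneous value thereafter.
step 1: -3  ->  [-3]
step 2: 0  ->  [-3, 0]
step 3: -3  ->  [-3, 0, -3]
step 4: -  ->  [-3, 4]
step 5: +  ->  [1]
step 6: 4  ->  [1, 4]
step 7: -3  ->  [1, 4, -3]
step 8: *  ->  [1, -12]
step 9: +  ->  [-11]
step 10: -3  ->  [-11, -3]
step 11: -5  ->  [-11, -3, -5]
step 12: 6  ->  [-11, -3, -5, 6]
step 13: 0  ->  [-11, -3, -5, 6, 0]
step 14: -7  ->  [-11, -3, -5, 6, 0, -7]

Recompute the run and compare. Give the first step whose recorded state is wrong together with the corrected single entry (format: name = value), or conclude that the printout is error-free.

step 4, top = 3

step 1: push -3: top = -3 -> checks out
step 2: push 0: top = 0 -> exactly as logged
step 3: push -3: top = -3 -> confirmed correct
step 4: 0 - -3 = 3 -> first mismatch against the printout
That makes step 4 the first incorrect line — top = 3 is what it should show.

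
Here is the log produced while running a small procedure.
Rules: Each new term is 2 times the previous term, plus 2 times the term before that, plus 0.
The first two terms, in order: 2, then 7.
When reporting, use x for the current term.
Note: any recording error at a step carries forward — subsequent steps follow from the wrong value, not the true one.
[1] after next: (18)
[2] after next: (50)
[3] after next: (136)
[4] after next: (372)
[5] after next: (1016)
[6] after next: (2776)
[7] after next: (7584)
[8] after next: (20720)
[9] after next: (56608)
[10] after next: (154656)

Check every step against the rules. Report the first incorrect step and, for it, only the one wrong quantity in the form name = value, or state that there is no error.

step 1: x = 2*(7) + (2)*(2) + (0) = 18 -> in agreement
step 2: x = 2*(18) + (2)*(7) + (0) = 50 -> in agreement
step 3: x = 2*(50) + (2)*(18) + (0) = 136 -> no discrepancy
step 4: x = 2*(136) + (2)*(50) + (0) = 372 -> checks out
step 5: x = 2*(372) + (2)*(136) + (0) = 1016 -> matches
step 6: x = 2*(1016) + (2)*(372) + (0) = 2776 -> confirmed correct
step 7: x = 2*(2776) + (2)*(1016) + (0) = 7584 -> agrees with the log
step 8: x = 2*(7584) + (2)*(2776) + (0) = 20720 -> in agreement
step 9: x = 2*(20720) + (2)*(7584) + (0) = 56608 -> same as recorded
step 10: x = 2*(56608) + (2)*(20720) + (0) = 154656 -> exactly as logged
Nothing is out of place; the run is error-free.

no error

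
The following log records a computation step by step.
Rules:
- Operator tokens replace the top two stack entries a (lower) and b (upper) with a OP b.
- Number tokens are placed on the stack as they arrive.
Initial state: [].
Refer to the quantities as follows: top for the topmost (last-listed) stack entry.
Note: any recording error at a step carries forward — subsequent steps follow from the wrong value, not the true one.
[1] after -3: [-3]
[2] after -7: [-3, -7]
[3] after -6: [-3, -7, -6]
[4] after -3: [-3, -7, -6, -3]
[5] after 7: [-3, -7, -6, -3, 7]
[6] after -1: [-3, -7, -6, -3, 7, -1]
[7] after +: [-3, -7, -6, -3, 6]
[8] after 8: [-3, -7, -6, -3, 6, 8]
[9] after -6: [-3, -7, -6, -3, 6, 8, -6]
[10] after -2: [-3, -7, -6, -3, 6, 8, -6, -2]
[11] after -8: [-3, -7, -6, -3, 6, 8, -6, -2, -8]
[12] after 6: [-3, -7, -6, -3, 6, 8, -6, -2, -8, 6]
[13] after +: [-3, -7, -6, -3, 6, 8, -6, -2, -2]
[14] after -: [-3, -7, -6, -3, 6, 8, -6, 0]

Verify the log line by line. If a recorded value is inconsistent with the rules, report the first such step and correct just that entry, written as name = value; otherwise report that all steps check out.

Step 1: push -3: top = -3 — checks out.
Step 2: push -7: top = -7 — agrees with the log.
Step 3: push -6: top = -6 — checks out.
Step 4: push -3: top = -3 — exactly as logged.
Step 5: push 7: top = 7 — agrees with the log.
Step 6: push -1: top = -1 — consistent with the log.
Step 7: 7 + -1 = 6 — checks out.
Step 8: push 8: top = 8 — checks out.
Step 9: push -6: top = -6 — confirmed correct.
Step 10: push -2: top = -2 — matches.
Step 11: push -8: top = -8 — confirmed correct.
Step 12: push 6: top = 6 — confirmed correct.
Step 13: -8 + 6 = -2 — consistent with the log.
Step 14: -2 - -2 = 0 — exactly as logged.
The whole run recomputes cleanly — no discrepancies.

no error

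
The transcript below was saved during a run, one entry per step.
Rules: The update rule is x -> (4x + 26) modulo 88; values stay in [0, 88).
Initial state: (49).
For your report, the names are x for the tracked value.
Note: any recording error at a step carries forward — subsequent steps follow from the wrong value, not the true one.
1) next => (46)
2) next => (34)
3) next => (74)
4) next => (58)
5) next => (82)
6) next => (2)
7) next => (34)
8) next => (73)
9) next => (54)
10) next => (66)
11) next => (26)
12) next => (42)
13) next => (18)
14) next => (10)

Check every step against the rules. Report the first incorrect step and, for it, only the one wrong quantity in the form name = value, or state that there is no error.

step 8, x = 74

Step 1: x = (4*49 + 26) mod 88 = 46 — same as recorded.
Step 2: x = (4*46 + 26) mod 88 = 34 — exactly as logged.
Step 3: x = (4*34 + 26) mod 88 = 74 — checks out.
Step 4: x = (4*74 + 26) mod 88 = 58 — confirmed correct.
Step 5: x = (4*58 + 26) mod 88 = 82 — exactly as logged.
Step 6: x = (4*82 + 26) mod 88 = 2 — matches.
Step 7: x = (4*2 + 26) mod 88 = 34 — agrees with the transcript.
Step 8: x = (4*34 + 26) mod 88 = 74 — the recorded entry deviates here.
First incorrect step: 8; the correct value is x = 74.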